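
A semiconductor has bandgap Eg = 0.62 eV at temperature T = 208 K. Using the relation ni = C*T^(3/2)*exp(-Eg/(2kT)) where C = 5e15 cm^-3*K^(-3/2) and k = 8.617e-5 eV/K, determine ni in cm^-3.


Step 1: Compute kT = 8.617e-5 * 208 = 0.01792336 eV
Step 2: Exponent = -Eg/(2kT) = -0.62/(2*0.01792336) = -17.29586
Step 3: T^(3/2) = 208^1.5 = 2999.82
Step 4: ni = 5e15 * 2999.82 * exp(-17.29586) = 4.62e+11 cm^-3

4.62e+11


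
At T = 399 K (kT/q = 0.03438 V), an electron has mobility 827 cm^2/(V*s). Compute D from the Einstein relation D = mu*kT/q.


Step 1: D = mu * (kT/q)
Step 2: D = 827 * 0.03438
Step 3: D = 28.43 cm^2/s

28.43


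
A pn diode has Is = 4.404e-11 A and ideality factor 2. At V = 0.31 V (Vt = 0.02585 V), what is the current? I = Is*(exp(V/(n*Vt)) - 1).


Step 1: V/(n*Vt) = 0.31/(2*0.02585) = 5.9961
Step 2: exp(5.9961) = 4.0186e+02
Step 3: I = 4.404e-11 * (4.0186e+02 - 1) = 1.77e-08 A

1.77e-08


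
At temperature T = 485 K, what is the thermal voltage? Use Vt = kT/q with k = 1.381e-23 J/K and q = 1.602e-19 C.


Step 1: kT = 1.381e-23 * 485 = 6.69785e-21 J
Step 2: Vt = kT/q = 6.69785e-21 / 1.602e-19
Step 3: Vt = 0.04181 V

0.04181


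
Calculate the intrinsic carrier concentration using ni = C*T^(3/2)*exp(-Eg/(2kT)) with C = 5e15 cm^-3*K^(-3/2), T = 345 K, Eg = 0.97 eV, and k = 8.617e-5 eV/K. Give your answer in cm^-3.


Step 1: Compute kT = 8.617e-5 * 345 = 0.02972865 eV
Step 2: Exponent = -Eg/(2kT) = -0.97/(2*0.02972865) = -16.31423
Step 3: T^(3/2) = 345^1.5 = 6408.09
Step 4: ni = 5e15 * 6408.09 * exp(-16.31423) = 2.63e+12 cm^-3

2.63e+12


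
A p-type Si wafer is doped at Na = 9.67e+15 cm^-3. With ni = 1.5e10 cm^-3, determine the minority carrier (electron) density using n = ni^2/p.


Step 1: Majority hole concentration p ≈ Na = 9.67e+15 cm^-3
Step 2: n = ni^2 / Na = (1.5e10)^2 / 9.67e+15
Step 3: n = 2.33e+04 cm^-3

2.33e+04


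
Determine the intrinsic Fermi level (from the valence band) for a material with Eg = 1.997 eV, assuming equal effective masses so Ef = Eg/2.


Step 1: For an intrinsic semiconductor, the Fermi level sits at midgap.
Step 2: Ef = Eg / 2 = 1.997 / 2 = 0.9985 eV

0.9985


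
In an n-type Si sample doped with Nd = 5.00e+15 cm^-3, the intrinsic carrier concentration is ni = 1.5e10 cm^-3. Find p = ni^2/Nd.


Step 1: Since Nd >> ni, n ≈ Nd = 5.00e+15 cm^-3
Step 2: p = ni^2 / n = (1.5e10)^2 / 5.00e+15
Step 3: p = 2.25e20 / 5.00e+15 = 4.50e+04 cm^-3

4.50e+04


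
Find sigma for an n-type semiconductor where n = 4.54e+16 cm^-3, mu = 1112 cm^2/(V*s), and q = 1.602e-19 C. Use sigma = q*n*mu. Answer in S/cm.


Step 1: sigma = q * n * mu
Step 2: sigma = 1.602e-19 * 4.54e+16 * 1112
Step 3: sigma = 8.088e+00 S/cm

8.088e+00


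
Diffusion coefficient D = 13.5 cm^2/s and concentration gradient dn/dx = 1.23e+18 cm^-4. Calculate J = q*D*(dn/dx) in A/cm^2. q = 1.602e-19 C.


Step 1: J = q * D * (dn/dx)
Step 2: J = 1.602e-19 * 13.5 * 1.23e+18
Step 3: J = 2.66e+00 A/cm^2

2.66e+00


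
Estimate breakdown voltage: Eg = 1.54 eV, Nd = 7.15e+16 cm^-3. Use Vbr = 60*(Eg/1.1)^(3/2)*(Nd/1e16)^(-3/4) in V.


Step 1: Eg/1.1 = 1.54/1.1 = 1.400000
Step 2: (Eg/1.1)^1.5 = 1.400000^1.5 = 1.656502
Step 3: (Nd/1e16)^(-0.75) = (7.15)^(-0.75) = 0.228702
Step 4: Vbr = 60 * 1.656502 * 0.228702 = 22.7 V

22.7


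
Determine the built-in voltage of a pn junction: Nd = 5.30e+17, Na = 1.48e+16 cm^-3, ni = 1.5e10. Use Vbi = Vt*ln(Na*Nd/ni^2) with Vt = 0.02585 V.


Step 1: Compute Na*Nd/ni^2 = 1.48e+16 * 5.30e+17 / (1.5e10)^2 = 3.4862e+13
Step 2: ln(3.4862e+13) = 31.1824
Step 3: Vbi = 0.02585 * 31.1824 = 0.806 V

0.806


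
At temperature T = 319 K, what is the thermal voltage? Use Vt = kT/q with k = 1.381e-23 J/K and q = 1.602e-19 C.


Step 1: kT = 1.381e-23 * 319 = 4.40539e-21 J
Step 2: Vt = kT/q = 4.40539e-21 / 1.602e-19
Step 3: Vt = 0.0275 V

0.0275


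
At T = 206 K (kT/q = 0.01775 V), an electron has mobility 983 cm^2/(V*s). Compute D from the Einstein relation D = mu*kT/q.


Step 1: D = mu * (kT/q)
Step 2: D = 983 * 0.01775
Step 3: D = 17.45 cm^2/s

17.45


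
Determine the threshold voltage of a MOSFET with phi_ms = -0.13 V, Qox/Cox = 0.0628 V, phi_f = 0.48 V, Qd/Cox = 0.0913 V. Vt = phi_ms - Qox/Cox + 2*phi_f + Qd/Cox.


Step 1: Vt = phi_ms - Qox/Cox + 2*phi_f + Qd/Cox
Step 2: Vt = -0.13 - 0.0628 + 2*0.48 + 0.0913
Step 3: Vt = -0.13 - 0.0628 + 0.96 + 0.0913
Step 4: Vt = 0.8585 V

0.8585


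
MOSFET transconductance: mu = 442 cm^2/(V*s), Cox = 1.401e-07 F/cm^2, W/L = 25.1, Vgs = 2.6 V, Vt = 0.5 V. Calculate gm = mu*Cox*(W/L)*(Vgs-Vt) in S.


Step 1: Vov = Vgs - Vt = 2.6 - 0.5 = 2.1 V
Step 2: gm = mu * Cox * (W/L) * Vov
Step 3: gm = 442 * 1.401e-07 * 25.1 * 2.1 = 3.26e-03 S

3.26e-03


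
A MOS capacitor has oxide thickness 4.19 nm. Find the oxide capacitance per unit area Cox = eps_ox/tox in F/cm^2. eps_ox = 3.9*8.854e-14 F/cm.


Step 1: eps_ox = 3.9 * 8.854e-14 = 3.45306e-13 F/cm
Step 2: tox in cm = 4.19 nm * 1e-7 = 4.1900e-07 cm
Step 3: Cox = 3.45306e-13 / 4.1900e-07 = 8.24e-07 F/cm^2

8.24e-07


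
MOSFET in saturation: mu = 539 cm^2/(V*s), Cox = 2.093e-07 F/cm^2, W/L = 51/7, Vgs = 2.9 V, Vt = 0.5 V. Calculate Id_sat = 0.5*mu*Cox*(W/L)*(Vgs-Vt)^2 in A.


Step 1: Overdrive voltage Vov = Vgs - Vt = 2.9 - 0.5 = 2.4 V
Step 2: W/L = 51/7 = 7.28571
Step 3: Id = 0.5 * 539 * 2.093e-07 * 7.28571 * 2.4^2
Step 4: Id = 2.37e-03 A

2.37e-03


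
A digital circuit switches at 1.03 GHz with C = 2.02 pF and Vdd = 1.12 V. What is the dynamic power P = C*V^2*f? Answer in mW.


Step 1: V^2 = 1.12^2 = 1.2544 V^2
Step 2: P = C*V^2*f = 2.02e-12 F * 1.2544 * 1.03e9 Hz
Step 3: P = 2.60990464e-03 W
Step 4: P = 2.61 mW

2.61


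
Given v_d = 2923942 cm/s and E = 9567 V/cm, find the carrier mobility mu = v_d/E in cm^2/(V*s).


Step 1: mu = v_d / E
Step 2: mu = 2923942 / 9567
Step 3: mu = 305.63 cm^2/(V*s)

305.63


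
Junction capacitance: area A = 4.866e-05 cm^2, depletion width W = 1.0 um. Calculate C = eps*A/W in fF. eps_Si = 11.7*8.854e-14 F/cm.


Step 1: eps_Si = 11.7 * 8.854e-14 = 1.035918e-12 F/cm
Step 2: W in cm = 1.0 * 1e-4 = 1.00e-04 cm
Step 3: C = 1.035918e-12 * 4.866e-05 / 1.00e-04 = 5.040777e-13 F
Step 4: C = 504.08 fF

504.08


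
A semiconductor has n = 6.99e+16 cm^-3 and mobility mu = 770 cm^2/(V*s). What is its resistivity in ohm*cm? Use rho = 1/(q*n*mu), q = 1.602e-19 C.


Step 1: sigma = q * n * mu = 1.602e-19 * 6.99e+16 * 770 = 8.62244e+00 S/cm
Step 2: rho = 1 / sigma = 1 / 8.62244e+00 = 0.116 ohm*cm

0.116


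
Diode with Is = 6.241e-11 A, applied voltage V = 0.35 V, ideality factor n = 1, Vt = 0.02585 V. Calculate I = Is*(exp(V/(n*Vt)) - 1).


Step 1: V/(n*Vt) = 0.35/(1*0.02585) = 13.5397
Step 2: exp(13.5397) = 7.5896e+05
Step 3: I = 6.241e-11 * (7.5896e+05 - 1) = 4.74e-05 A

4.74e-05


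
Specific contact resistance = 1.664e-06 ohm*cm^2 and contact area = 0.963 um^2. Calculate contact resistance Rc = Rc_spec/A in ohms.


Step 1: Convert area to cm^2: 0.963 um^2 = 9.6300e-09 cm^2
Step 2: Rc = Rc_spec / A = 1.664e-06 / 9.6300e-09
Step 3: Rc = 1.73e+02 ohms

1.73e+02


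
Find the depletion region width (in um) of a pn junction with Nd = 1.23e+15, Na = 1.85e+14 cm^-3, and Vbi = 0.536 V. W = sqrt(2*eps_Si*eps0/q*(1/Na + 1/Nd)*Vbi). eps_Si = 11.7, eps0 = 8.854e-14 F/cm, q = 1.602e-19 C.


Step 1: 1/Na + 1/Nd = 1/1.85e+14 + 1/1.23e+15 = 6.21841e-15
Step 2: 2*eps*eps0/q = 2*11.7*8.854e-14/1.602e-19 = 1.293281e+07
Step 3: W^2 = 1.293281e+07 * 6.21841e-15 * 0.536 = 4.31059e-08
Step 4: W = sqrt(4.31059e-08) = 2.076e-04 cm = 2.076 um

2.076


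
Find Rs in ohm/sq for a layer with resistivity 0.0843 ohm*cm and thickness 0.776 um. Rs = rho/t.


Step 1: Convert thickness to cm: t = 0.776 um = 7.7600e-05 cm
Step 2: Rs = rho / t = 0.0843 / 7.7600e-05
Step 3: Rs = 1086.3 ohm/sq

1086.3


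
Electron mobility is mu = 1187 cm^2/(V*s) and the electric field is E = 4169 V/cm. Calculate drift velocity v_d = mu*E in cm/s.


Step 1: v_d = mu * E
Step 2: v_d = 1187 * 4169 = 4948603
Step 3: v_d = 4.95e+06 cm/s

4.95e+06


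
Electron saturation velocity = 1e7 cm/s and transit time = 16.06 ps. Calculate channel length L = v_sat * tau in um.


Step 1: tau in seconds = 16.06 ps * 1e-12 = 1.6060e-11 s
Step 2: L = v_sat * tau = 1e7 * 1.6060e-11 = 1.6060e-04 cm
Step 3: L in um = 1.6060e-04 * 1e4 = 1.606 um

1.606


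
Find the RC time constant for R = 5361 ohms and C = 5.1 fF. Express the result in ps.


Step 1: tau = R * C
Step 2: tau = 5361 * 5.1 fF = 5361 * 5.1e-15 F
Step 3: tau = 2.73411e-11 s = 27.3411 ps

27.3411


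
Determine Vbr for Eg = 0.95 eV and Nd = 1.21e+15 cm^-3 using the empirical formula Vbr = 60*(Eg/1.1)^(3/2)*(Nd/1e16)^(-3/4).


Step 1: Eg/1.1 = 0.95/1.1 = 0.863636
Step 2: (Eg/1.1)^1.5 = 0.863636^1.5 = 0.802594
Step 3: (Nd/1e16)^(-0.75) = (0.121)^(-0.75) = 4.874286
Step 4: Vbr = 60 * 0.802594 * 4.874286 = 234.7 V

234.7


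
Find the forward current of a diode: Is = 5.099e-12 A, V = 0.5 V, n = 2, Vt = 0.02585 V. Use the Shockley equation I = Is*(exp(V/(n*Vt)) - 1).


Step 1: V/(n*Vt) = 0.5/(2*0.02585) = 9.6712
Step 2: exp(9.6712) = 1.5854e+04
Step 3: I = 5.099e-12 * (1.5854e+04 - 1) = 8.08e-08 A

8.08e-08


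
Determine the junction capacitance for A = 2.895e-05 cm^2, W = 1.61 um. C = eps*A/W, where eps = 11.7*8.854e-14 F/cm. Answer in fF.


Step 1: eps_Si = 11.7 * 8.854e-14 = 1.035918e-12 F/cm
Step 2: W in cm = 1.61 * 1e-4 = 1.61e-04 cm
Step 3: C = 1.035918e-12 * 2.895e-05 / 1.61e-04 = 1.862722e-13 F
Step 4: C = 186.27 fF

186.27


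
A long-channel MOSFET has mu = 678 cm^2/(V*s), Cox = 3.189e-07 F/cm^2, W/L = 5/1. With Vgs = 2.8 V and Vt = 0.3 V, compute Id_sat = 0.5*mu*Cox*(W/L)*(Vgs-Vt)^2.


Step 1: Overdrive voltage Vov = Vgs - Vt = 2.8 - 0.3 = 2.5 V
Step 2: W/L = 5/1 = 5
Step 3: Id = 0.5 * 678 * 3.189e-07 * 5 * 2.5^2
Step 4: Id = 3.38e-03 A

3.38e-03


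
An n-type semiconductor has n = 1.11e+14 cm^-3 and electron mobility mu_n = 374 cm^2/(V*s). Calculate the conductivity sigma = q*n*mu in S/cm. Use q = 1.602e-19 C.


Step 1: sigma = q * n * mu
Step 2: sigma = 1.602e-19 * 1.11e+14 * 374
Step 3: sigma = 6.651e-03 S/cm

6.651e-03


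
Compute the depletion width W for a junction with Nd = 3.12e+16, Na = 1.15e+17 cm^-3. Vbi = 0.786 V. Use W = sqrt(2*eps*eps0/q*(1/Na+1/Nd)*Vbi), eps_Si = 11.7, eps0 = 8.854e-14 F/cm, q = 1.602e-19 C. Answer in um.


Step 1: 1/Na + 1/Nd = 1/1.15e+17 + 1/3.12e+16 = 4.07469e-17
Step 2: 2*eps*eps0/q = 2*11.7*8.854e-14/1.602e-19 = 1.293281e+07
Step 3: W^2 = 1.293281e+07 * 4.07469e-17 * 0.786 = 4.14200e-10
Step 4: W = sqrt(4.14200e-10) = 2.035e-05 cm = 0.2035 um

0.2035


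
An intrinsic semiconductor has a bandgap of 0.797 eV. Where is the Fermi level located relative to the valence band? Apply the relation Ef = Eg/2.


Step 1: For an intrinsic semiconductor, the Fermi level sits at midgap.
Step 2: Ef = Eg / 2 = 0.797 / 2 = 0.3985 eV

0.3985


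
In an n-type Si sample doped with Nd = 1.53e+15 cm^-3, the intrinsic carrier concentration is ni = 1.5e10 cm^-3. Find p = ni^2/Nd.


Step 1: Since Nd >> ni, n ≈ Nd = 1.53e+15 cm^-3
Step 2: p = ni^2 / n = (1.5e10)^2 / 1.53e+15
Step 3: p = 2.25e20 / 1.53e+15 = 1.47e+05 cm^-3

1.47e+05


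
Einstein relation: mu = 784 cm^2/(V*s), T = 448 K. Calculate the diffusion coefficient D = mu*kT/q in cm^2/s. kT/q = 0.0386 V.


Step 1: D = mu * (kT/q)
Step 2: D = 784 * 0.0386
Step 3: D = 30.26 cm^2/s

30.26


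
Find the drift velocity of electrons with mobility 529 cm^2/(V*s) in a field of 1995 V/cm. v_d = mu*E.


Step 1: v_d = mu * E
Step 2: v_d = 529 * 1995 = 1055355
Step 3: v_d = 1.06e+06 cm/s

1.06e+06


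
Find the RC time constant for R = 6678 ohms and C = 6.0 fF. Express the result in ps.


Step 1: tau = R * C
Step 2: tau = 6678 * 6.0 fF = 6678 * 6.0e-15 F
Step 3: tau = 4.0068e-11 s = 40.068 ps

40.068


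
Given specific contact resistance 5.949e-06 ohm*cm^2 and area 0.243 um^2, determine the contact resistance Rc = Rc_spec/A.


Step 1: Convert area to cm^2: 0.243 um^2 = 2.4300e-09 cm^2
Step 2: Rc = Rc_spec / A = 5.949e-06 / 2.4300e-09
Step 3: Rc = 2.45e+03 ohms

2.45e+03


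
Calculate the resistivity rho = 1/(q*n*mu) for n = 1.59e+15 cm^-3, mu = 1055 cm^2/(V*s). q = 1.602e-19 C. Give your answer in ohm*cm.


Step 1: sigma = q * n * mu = 1.602e-19 * 1.59e+15 * 1055 = 2.68727e-01 S/cm
Step 2: rho = 1 / sigma = 1 / 2.68727e-01 = 3.721 ohm*cm

3.721


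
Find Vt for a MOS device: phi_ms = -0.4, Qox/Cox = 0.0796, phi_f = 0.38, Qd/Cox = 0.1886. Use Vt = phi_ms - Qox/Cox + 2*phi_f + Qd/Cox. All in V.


Step 1: Vt = phi_ms - Qox/Cox + 2*phi_f + Qd/Cox
Step 2: Vt = -0.4 - 0.0796 + 2*0.38 + 0.1886
Step 3: Vt = -0.4 - 0.0796 + 0.76 + 0.1886
Step 4: Vt = 0.469 V

0.469


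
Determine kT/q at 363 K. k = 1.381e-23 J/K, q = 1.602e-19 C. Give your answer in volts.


Step 1: kT = 1.381e-23 * 363 = 5.01303e-21 J
Step 2: Vt = kT/q = 5.01303e-21 / 1.602e-19
Step 3: Vt = 0.03129 V

0.03129


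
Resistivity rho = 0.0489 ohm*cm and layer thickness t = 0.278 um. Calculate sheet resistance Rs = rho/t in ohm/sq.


Step 1: Convert thickness to cm: t = 0.278 um = 2.7800e-05 cm
Step 2: Rs = rho / t = 0.0489 / 2.7800e-05
Step 3: Rs = 1759.0 ohm/sq

1759.0


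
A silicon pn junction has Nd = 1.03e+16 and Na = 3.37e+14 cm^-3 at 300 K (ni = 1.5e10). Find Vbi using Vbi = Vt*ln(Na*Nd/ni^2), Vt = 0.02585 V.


Step 1: Compute Na*Nd/ni^2 = 3.37e+14 * 1.03e+16 / (1.5e10)^2 = 1.5427e+10
Step 2: ln(1.5427e+10) = 23.4594
Step 3: Vbi = 0.02585 * 23.4594 = 0.606 V

0.606


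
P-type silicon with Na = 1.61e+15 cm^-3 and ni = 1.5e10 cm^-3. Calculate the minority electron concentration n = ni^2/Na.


Step 1: Majority hole concentration p ≈ Na = 1.61e+15 cm^-3
Step 2: n = ni^2 / Na = (1.5e10)^2 / 1.61e+15
Step 3: n = 1.40e+05 cm^-3

1.40e+05


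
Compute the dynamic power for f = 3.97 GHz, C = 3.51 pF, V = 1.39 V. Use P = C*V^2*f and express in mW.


Step 1: V^2 = 1.39^2 = 1.9321 V^2
Step 2: P = C*V^2*f = 3.51e-12 F * 1.9321 * 3.97e9 Hz
Step 3: P = 2.692323387e-02 W
Step 4: P = 26.923 mW

26.923


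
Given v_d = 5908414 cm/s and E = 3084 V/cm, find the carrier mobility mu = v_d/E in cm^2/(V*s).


Step 1: mu = v_d / E
Step 2: mu = 5908414 / 3084
Step 3: mu = 1915.83 cm^2/(V*s)

1915.83


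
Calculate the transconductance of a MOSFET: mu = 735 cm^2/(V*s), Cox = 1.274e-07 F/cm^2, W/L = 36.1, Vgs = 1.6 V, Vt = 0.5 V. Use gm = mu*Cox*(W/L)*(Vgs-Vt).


Step 1: Vov = Vgs - Vt = 1.6 - 0.5 = 1.1 V
Step 2: gm = mu * Cox * (W/L) * Vov
Step 3: gm = 735 * 1.274e-07 * 36.1 * 1.1 = 3.72e-03 S

3.72e-03


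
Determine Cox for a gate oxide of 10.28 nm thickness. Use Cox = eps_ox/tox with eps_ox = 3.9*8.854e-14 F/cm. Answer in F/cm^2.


Step 1: eps_ox = 3.9 * 8.854e-14 = 3.45306e-13 F/cm
Step 2: tox in cm = 10.28 nm * 1e-7 = 1.0280e-06 cm
Step 3: Cox = 3.45306e-13 / 1.0280e-06 = 3.36e-07 F/cm^2

3.36e-07


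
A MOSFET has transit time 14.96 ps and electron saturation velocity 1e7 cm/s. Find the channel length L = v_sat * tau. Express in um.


Step 1: tau in seconds = 14.96 ps * 1e-12 = 1.4960e-11 s
Step 2: L = v_sat * tau = 1e7 * 1.4960e-11 = 1.4960e-04 cm
Step 3: L in um = 1.4960e-04 * 1e4 = 1.496 um

1.496


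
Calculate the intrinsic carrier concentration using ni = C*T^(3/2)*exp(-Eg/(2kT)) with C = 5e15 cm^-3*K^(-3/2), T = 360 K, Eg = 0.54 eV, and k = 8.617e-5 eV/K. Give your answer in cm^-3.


Step 1: Compute kT = 8.617e-5 * 360 = 0.0310212 eV
Step 2: Exponent = -Eg/(2kT) = -0.54/(2*0.0310212) = -8.70373
Step 3: T^(3/2) = 360^1.5 = 6830.52
Step 4: ni = 5e15 * 6830.52 * exp(-8.70373) = 5.67e+15 cm^-3

5.67e+15


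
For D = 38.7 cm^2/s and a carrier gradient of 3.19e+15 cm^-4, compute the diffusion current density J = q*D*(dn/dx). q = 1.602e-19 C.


Step 1: J = q * D * (dn/dx)
Step 2: J = 1.602e-19 * 38.7 * 3.19e+15
Step 3: J = 1.98e-02 A/cm^2

1.98e-02


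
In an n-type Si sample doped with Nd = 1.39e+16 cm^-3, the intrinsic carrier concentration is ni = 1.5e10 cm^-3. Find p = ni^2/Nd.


Step 1: Since Nd >> ni, n ≈ Nd = 1.39e+16 cm^-3
Step 2: p = ni^2 / n = (1.5e10)^2 / 1.39e+16
Step 3: p = 2.25e20 / 1.39e+16 = 1.62e+04 cm^-3

1.62e+04


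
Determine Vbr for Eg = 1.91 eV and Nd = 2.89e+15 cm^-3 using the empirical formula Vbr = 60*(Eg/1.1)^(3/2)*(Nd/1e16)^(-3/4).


Step 1: Eg/1.1 = 1.91/1.1 = 1.736364
Step 2: (Eg/1.1)^1.5 = 1.736364^1.5 = 2.288027
Step 3: (Nd/1e16)^(-0.75) = (0.289)^(-0.75) = 2.537036
Step 4: Vbr = 60 * 2.288027 * 2.537036 = 348.3 V

348.3


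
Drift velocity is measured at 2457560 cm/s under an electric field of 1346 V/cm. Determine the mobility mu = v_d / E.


Step 1: mu = v_d / E
Step 2: mu = 2457560 / 1346
Step 3: mu = 1825.82 cm^2/(V*s)

1825.82


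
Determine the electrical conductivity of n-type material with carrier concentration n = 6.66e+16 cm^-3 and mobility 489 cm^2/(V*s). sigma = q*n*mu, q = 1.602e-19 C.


Step 1: sigma = q * n * mu
Step 2: sigma = 1.602e-19 * 6.66e+16 * 489
Step 3: sigma = 5.217e+00 S/cm

5.217e+00


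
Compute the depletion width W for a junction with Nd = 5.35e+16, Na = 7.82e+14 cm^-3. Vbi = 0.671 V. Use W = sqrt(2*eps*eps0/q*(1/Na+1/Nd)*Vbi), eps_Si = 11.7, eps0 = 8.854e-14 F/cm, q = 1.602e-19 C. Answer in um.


Step 1: 1/Na + 1/Nd = 1/7.82e+14 + 1/5.35e+16 = 1.29746e-15
Step 2: 2*eps*eps0/q = 2*11.7*8.854e-14/1.602e-19 = 1.293281e+07
Step 3: W^2 = 1.293281e+07 * 1.29746e-15 * 0.671 = 1.12592e-08
Step 4: W = sqrt(1.12592e-08) = 1.061e-04 cm = 1.061 um

1.061


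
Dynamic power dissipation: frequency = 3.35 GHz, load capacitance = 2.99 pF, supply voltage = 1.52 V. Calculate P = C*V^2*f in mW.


Step 1: V^2 = 1.52^2 = 2.3104 V^2
Step 2: P = C*V^2*f = 2.99e-12 F * 2.3104 * 3.35e9 Hz
Step 3: P = 2.31421216e-02 W
Step 4: P = 23.142 mW

23.142


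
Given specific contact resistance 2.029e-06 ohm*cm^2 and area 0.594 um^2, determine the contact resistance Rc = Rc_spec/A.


Step 1: Convert area to cm^2: 0.594 um^2 = 5.9400e-09 cm^2
Step 2: Rc = Rc_spec / A = 2.029e-06 / 5.9400e-09
Step 3: Rc = 3.42e+02 ohms

3.42e+02


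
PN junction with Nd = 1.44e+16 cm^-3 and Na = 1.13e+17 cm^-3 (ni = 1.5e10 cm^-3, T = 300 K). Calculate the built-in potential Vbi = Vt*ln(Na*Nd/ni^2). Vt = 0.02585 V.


Step 1: Compute Na*Nd/ni^2 = 1.13e+17 * 1.44e+16 / (1.5e10)^2 = 7.2320e+12
Step 2: ln(7.2320e+12) = 29.6095
Step 3: Vbi = 0.02585 * 29.6095 = 0.765 V

0.765


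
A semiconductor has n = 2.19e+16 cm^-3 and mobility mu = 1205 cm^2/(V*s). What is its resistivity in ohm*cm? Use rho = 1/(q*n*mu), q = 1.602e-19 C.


Step 1: sigma = q * n * mu = 1.602e-19 * 2.19e+16 * 1205 = 4.22760e+00 S/cm
Step 2: rho = 1 / sigma = 1 / 4.22760e+00 = 0.2365 ohm*cm

0.2365


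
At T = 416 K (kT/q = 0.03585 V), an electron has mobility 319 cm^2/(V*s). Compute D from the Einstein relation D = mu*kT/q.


Step 1: D = mu * (kT/q)
Step 2: D = 319 * 0.03585
Step 3: D = 11.44 cm^2/s

11.44


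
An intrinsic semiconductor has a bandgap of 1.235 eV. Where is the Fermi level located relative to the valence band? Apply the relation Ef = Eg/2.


Step 1: For an intrinsic semiconductor, the Fermi level sits at midgap.
Step 2: Ef = Eg / 2 = 1.235 / 2 = 0.6175 eV

0.6175


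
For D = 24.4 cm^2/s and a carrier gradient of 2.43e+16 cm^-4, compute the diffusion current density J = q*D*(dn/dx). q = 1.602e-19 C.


Step 1: J = q * D * (dn/dx)
Step 2: J = 1.602e-19 * 24.4 * 2.43e+16
Step 3: J = 9.50e-02 A/cm^2

9.50e-02


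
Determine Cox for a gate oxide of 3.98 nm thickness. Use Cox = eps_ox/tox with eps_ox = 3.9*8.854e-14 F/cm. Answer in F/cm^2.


Step 1: eps_ox = 3.9 * 8.854e-14 = 3.45306e-13 F/cm
Step 2: tox in cm = 3.98 nm * 1e-7 = 3.9800e-07 cm
Step 3: Cox = 3.45306e-13 / 3.9800e-07 = 8.68e-07 F/cm^2

8.68e-07


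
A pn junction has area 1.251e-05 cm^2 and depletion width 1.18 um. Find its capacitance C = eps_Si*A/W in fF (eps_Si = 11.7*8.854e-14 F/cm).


Step 1: eps_Si = 11.7 * 8.854e-14 = 1.035918e-12 F/cm
Step 2: W in cm = 1.18 * 1e-4 = 1.18e-04 cm
Step 3: C = 1.035918e-12 * 1.251e-05 / 1.18e-04 = 1.098249e-13 F
Step 4: C = 109.82 fF

109.82


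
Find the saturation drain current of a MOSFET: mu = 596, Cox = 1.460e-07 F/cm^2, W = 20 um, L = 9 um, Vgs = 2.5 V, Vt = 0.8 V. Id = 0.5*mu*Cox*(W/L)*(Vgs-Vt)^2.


Step 1: Overdrive voltage Vov = Vgs - Vt = 2.5 - 0.8 = 1.7 V
Step 2: W/L = 20/9 = 2.22222
Step 3: Id = 0.5 * 596 * 1.460e-07 * 2.22222 * 1.7^2
Step 4: Id = 2.79e-04 A

2.79e-04


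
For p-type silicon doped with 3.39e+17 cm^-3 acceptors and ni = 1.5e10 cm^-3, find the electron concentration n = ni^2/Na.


Step 1: Majority hole concentration p ≈ Na = 3.39e+17 cm^-3
Step 2: n = ni^2 / Na = (1.5e10)^2 / 3.39e+17
Step 3: n = 6.64e+02 cm^-3

6.64e+02


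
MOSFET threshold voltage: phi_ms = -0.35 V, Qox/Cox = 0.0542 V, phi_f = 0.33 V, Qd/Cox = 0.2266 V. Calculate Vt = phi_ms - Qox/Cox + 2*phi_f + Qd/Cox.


Step 1: Vt = phi_ms - Qox/Cox + 2*phi_f + Qd/Cox
Step 2: Vt = -0.35 - 0.0542 + 2*0.33 + 0.2266
Step 3: Vt = -0.35 - 0.0542 + 0.66 + 0.2266
Step 4: Vt = 0.4824 V

0.4824


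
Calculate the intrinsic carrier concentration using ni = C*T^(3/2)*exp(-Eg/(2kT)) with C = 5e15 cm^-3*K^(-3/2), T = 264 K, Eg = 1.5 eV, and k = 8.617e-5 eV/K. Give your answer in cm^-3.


Step 1: Compute kT = 8.617e-5 * 264 = 0.02274888 eV
Step 2: Exponent = -Eg/(2kT) = -1.5/(2*0.02274888) = -32.96866
Step 3: T^(3/2) = 264^1.5 = 4289.49
Step 4: ni = 5e15 * 4289.49 * exp(-32.96866) = 1.03e+05 cm^-3

1.03e+05


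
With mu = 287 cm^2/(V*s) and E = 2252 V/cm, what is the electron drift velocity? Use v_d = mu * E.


Step 1: v_d = mu * E
Step 2: v_d = 287 * 2252 = 646324
Step 3: v_d = 6.46e+05 cm/s

6.46e+05


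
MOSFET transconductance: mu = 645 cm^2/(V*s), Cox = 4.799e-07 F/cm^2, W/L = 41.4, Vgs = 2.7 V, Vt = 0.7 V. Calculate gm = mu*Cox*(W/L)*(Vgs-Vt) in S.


Step 1: Vov = Vgs - Vt = 2.7 - 0.7 = 2.0 V
Step 2: gm = mu * Cox * (W/L) * Vov
Step 3: gm = 645 * 4.799e-07 * 41.4 * 2.0 = 2.56e-02 S

2.56e-02


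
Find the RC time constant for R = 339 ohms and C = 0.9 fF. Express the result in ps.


Step 1: tau = R * C
Step 2: tau = 339 * 0.9 fF = 339 * 9.0e-16 F
Step 3: tau = 3.051e-13 s = 0.3051 ps

0.3051


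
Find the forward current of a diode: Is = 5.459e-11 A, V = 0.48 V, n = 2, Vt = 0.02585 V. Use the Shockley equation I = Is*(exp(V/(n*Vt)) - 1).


Step 1: V/(n*Vt) = 0.48/(2*0.02585) = 9.2843
Step 2: exp(9.2843) = 1.0768e+04
Step 3: I = 5.459e-11 * (1.0768e+04 - 1) = 5.88e-07 A

5.88e-07


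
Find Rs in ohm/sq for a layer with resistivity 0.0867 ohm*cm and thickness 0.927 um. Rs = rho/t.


Step 1: Convert thickness to cm: t = 0.927 um = 9.2700e-05 cm
Step 2: Rs = rho / t = 0.0867 / 9.2700e-05
Step 3: Rs = 935.3 ohm/sq

935.3


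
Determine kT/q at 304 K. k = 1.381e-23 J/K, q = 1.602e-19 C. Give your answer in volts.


Step 1: kT = 1.381e-23 * 304 = 4.19824e-21 J
Step 2: Vt = kT/q = 4.19824e-21 / 1.602e-19
Step 3: Vt = 0.02621 V

0.02621


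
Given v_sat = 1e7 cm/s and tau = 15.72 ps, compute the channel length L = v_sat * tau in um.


Step 1: tau in seconds = 15.72 ps * 1e-12 = 1.5720e-11 s
Step 2: L = v_sat * tau = 1e7 * 1.5720e-11 = 1.5720e-04 cm
Step 3: L in um = 1.5720e-04 * 1e4 = 1.572 um

1.572


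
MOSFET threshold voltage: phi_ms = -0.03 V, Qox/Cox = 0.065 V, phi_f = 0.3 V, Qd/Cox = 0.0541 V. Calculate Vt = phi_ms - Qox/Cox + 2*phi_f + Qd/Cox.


Step 1: Vt = phi_ms - Qox/Cox + 2*phi_f + Qd/Cox
Step 2: Vt = -0.03 - 0.065 + 2*0.3 + 0.0541
Step 3: Vt = -0.03 - 0.065 + 0.6 + 0.0541
Step 4: Vt = 0.5591 V

0.5591


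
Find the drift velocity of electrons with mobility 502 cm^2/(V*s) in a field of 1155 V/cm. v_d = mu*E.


Step 1: v_d = mu * E
Step 2: v_d = 502 * 1155 = 579810
Step 3: v_d = 5.80e+05 cm/s

5.80e+05


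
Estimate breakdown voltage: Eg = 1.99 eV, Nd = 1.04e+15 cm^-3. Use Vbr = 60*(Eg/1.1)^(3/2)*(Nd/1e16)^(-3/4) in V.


Step 1: Eg/1.1 = 1.99/1.1 = 1.809091
Step 2: (Eg/1.1)^1.5 = 1.809091^1.5 = 2.433272
Step 3: (Nd/1e16)^(-0.75) = (0.104)^(-0.75) = 5.460407
Step 4: Vbr = 60 * 2.433272 * 5.460407 = 797.2 V

797.2


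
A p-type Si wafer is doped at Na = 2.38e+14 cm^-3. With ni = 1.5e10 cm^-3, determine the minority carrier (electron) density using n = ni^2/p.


Step 1: Majority hole concentration p ≈ Na = 2.38e+14 cm^-3
Step 2: n = ni^2 / Na = (1.5e10)^2 / 2.38e+14
Step 3: n = 9.45e+05 cm^-3

9.45e+05


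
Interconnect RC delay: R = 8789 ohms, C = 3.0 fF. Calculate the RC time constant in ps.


Step 1: tau = R * C
Step 2: tau = 8789 * 3.0 fF = 8789 * 3.0e-15 F
Step 3: tau = 2.6367e-11 s = 26.367 ps

26.367


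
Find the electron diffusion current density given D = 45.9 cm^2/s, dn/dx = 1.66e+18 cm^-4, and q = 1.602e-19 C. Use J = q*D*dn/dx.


Step 1: J = q * D * (dn/dx)
Step 2: J = 1.602e-19 * 45.9 * 1.66e+18
Step 3: J = 1.22e+01 A/cm^2

1.22e+01


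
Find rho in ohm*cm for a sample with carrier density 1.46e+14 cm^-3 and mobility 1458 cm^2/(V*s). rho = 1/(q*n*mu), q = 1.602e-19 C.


Step 1: sigma = q * n * mu = 1.602e-19 * 1.46e+14 * 1458 = 3.41015e-02 S/cm
Step 2: rho = 1 / sigma = 1 / 3.41015e-02 = 29.32 ohm*cm

29.32


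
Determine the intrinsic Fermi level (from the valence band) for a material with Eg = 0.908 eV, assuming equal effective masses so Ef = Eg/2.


Step 1: For an intrinsic semiconductor, the Fermi level sits at midgap.
Step 2: Ef = Eg / 2 = 0.908 / 2 = 0.454 eV

0.454


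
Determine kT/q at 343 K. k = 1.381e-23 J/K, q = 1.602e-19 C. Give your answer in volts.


Step 1: kT = 1.381e-23 * 343 = 4.73683e-21 J
Step 2: Vt = kT/q = 4.73683e-21 / 1.602e-19
Step 3: Vt = 0.02957 V

0.02957


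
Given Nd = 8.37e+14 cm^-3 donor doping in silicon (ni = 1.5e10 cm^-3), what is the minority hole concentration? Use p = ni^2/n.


Step 1: Since Nd >> ni, n ≈ Nd = 8.37e+14 cm^-3
Step 2: p = ni^2 / n = (1.5e10)^2 / 8.37e+14
Step 3: p = 2.25e20 / 8.37e+14 = 2.69e+05 cm^-3

2.69e+05


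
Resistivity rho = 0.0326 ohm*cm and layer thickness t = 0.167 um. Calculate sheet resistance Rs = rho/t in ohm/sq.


Step 1: Convert thickness to cm: t = 0.167 um = 1.6700e-05 cm
Step 2: Rs = rho / t = 0.0326 / 1.6700e-05
Step 3: Rs = 1952.1 ohm/sq

1952.1


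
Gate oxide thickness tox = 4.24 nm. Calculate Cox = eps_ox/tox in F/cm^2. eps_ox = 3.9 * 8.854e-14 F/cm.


Step 1: eps_ox = 3.9 * 8.854e-14 = 3.45306e-13 F/cm
Step 2: tox in cm = 4.24 nm * 1e-7 = 4.2400e-07 cm
Step 3: Cox = 3.45306e-13 / 4.2400e-07 = 8.14e-07 F/cm^2

8.14e-07


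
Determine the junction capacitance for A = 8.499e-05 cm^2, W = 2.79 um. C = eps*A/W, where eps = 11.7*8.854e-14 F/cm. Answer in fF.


Step 1: eps_Si = 11.7 * 8.854e-14 = 1.035918e-12 F/cm
Step 2: W in cm = 2.79 * 1e-4 = 2.79e-04 cm
Step 3: C = 1.035918e-12 * 8.499e-05 / 2.79e-04 = 3.155651e-13 F
Step 4: C = 315.57 fF

315.57


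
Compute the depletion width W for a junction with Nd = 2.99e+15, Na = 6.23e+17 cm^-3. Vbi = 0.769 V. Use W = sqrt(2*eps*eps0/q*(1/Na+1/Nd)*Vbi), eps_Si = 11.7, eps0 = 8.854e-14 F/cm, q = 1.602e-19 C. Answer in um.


Step 1: 1/Na + 1/Nd = 1/6.23e+17 + 1/2.99e+15 = 3.36053e-16
Step 2: 2*eps*eps0/q = 2*11.7*8.854e-14/1.602e-19 = 1.293281e+07
Step 3: W^2 = 1.293281e+07 * 3.36053e-16 * 0.769 = 3.34216e-09
Step 4: W = sqrt(3.34216e-09) = 5.781e-05 cm = 0.5781 um

0.5781


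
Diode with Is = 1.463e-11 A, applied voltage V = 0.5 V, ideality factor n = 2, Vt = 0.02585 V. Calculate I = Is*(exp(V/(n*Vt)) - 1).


Step 1: V/(n*Vt) = 0.5/(2*0.02585) = 9.6712
Step 2: exp(9.6712) = 1.5854e+04
Step 3: I = 1.463e-11 * (1.5854e+04 - 1) = 2.32e-07 A

2.32e-07


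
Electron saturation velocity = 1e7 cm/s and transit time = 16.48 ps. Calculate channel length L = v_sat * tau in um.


Step 1: tau in seconds = 16.48 ps * 1e-12 = 1.6480e-11 s
Step 2: L = v_sat * tau = 1e7 * 1.6480e-11 = 1.6480e-04 cm
Step 3: L in um = 1.6480e-04 * 1e4 = 1.648 um

1.648


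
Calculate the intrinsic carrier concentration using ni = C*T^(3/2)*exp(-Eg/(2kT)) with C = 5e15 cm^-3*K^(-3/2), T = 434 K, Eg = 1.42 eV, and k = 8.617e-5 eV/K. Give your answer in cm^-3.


Step 1: Compute kT = 8.617e-5 * 434 = 0.03739778 eV
Step 2: Exponent = -Eg/(2kT) = -1.42/(2*0.03739778) = -18.98508
Step 3: T^(3/2) = 434^1.5 = 9041.38
Step 4: ni = 5e15 * 9041.38 * exp(-18.98508) = 2.57e+11 cm^-3

2.57e+11


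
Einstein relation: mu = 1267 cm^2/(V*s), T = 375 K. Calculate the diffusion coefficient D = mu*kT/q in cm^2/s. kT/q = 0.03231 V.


Step 1: D = mu * (kT/q)
Step 2: D = 1267 * 0.03231
Step 3: D = 40.94 cm^2/s

40.94


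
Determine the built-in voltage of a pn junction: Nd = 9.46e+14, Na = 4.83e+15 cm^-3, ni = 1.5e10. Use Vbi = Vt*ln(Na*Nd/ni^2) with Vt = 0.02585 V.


Step 1: Compute Na*Nd/ni^2 = 4.83e+15 * 9.46e+14 / (1.5e10)^2 = 2.0307e+10
Step 2: ln(2.0307e+10) = 23.7342
Step 3: Vbi = 0.02585 * 23.7342 = 0.614 V

0.614


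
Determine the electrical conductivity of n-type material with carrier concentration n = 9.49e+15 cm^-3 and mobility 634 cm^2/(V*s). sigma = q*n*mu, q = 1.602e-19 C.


Step 1: sigma = q * n * mu
Step 2: sigma = 1.602e-19 * 9.49e+15 * 634
Step 3: sigma = 9.639e-01 S/cm

9.639e-01


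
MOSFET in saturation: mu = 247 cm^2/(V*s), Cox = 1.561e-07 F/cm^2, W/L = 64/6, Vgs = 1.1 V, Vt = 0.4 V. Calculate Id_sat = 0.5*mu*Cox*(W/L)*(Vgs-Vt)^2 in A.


Step 1: Overdrive voltage Vov = Vgs - Vt = 1.1 - 0.4 = 0.7 V
Step 2: W/L = 64/6 = 10.6667
Step 3: Id = 0.5 * 247 * 1.561e-07 * 10.6667 * 0.7^2
Step 4: Id = 1.01e-04 A

1.01e-04


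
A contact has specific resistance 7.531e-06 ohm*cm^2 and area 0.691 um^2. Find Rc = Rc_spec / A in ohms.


Step 1: Convert area to cm^2: 0.691 um^2 = 6.9100e-09 cm^2
Step 2: Rc = Rc_spec / A = 7.531e-06 / 6.9100e-09
Step 3: Rc = 1.09e+03 ohms

1.09e+03


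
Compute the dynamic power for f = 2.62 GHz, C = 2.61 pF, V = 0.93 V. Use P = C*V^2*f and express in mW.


Step 1: V^2 = 0.93^2 = 0.8649 V^2
Step 2: P = C*V^2*f = 2.61e-12 F * 0.8649 * 2.62e9 Hz
Step 3: P = 5.91435918e-03 W
Step 4: P = 5.914 mW

5.914


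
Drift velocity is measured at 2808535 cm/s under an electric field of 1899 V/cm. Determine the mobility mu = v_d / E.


Step 1: mu = v_d / E
Step 2: mu = 2808535 / 1899
Step 3: mu = 1478.95 cm^2/(V*s)

1478.95


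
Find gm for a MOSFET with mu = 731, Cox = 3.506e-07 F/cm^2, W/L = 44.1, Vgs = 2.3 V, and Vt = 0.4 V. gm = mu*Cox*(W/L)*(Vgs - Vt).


Step 1: Vov = Vgs - Vt = 2.3 - 0.4 = 1.9 V
Step 2: gm = mu * Cox * (W/L) * Vov
Step 3: gm = 731 * 3.506e-07 * 44.1 * 1.9 = 2.15e-02 S

2.15e-02


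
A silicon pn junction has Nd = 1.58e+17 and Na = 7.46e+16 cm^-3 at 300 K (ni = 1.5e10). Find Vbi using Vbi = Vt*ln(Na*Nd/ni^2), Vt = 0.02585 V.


Step 1: Compute Na*Nd/ni^2 = 7.46e+16 * 1.58e+17 / (1.5e10)^2 = 5.2386e+13
Step 2: ln(5.2386e+13) = 31.5897
Step 3: Vbi = 0.02585 * 31.5897 = 0.817 V

0.817


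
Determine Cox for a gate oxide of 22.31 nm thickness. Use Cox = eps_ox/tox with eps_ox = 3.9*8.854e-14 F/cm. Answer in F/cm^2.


Step 1: eps_ox = 3.9 * 8.854e-14 = 3.45306e-13 F/cm
Step 2: tox in cm = 22.31 nm * 1e-7 = 2.2310e-06 cm
Step 3: Cox = 3.45306e-13 / 2.2310e-06 = 1.55e-07 F/cm^2

1.55e-07


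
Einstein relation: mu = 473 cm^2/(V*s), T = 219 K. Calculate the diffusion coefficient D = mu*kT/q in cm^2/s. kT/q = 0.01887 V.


Step 1: D = mu * (kT/q)
Step 2: D = 473 * 0.01887
Step 3: D = 8.93 cm^2/s

8.93


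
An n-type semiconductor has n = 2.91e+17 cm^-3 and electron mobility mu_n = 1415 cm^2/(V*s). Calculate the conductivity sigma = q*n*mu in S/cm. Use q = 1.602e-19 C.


Step 1: sigma = q * n * mu
Step 2: sigma = 1.602e-19 * 2.91e+17 * 1415
Step 3: sigma = 6.596e+01 S/cm

6.596e+01


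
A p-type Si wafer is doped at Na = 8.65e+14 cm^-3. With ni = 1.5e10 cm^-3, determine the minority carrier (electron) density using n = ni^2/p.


Step 1: Majority hole concentration p ≈ Na = 8.65e+14 cm^-3
Step 2: n = ni^2 / Na = (1.5e10)^2 / 8.65e+14
Step 3: n = 2.60e+05 cm^-3

2.60e+05


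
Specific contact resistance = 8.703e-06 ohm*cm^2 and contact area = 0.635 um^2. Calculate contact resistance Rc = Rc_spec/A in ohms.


Step 1: Convert area to cm^2: 0.635 um^2 = 6.3500e-09 cm^2
Step 2: Rc = Rc_spec / A = 8.703e-06 / 6.3500e-09
Step 3: Rc = 1.37e+03 ohms

1.37e+03


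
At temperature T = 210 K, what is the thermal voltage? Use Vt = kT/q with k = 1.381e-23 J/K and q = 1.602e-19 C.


Step 1: kT = 1.381e-23 * 210 = 2.9001e-21 J
Step 2: Vt = kT/q = 2.9001e-21 / 1.602e-19
Step 3: Vt = 0.0181 V

0.0181


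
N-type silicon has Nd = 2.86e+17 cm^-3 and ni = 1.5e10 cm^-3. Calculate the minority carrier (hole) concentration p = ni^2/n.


Step 1: Since Nd >> ni, n ≈ Nd = 2.86e+17 cm^-3
Step 2: p = ni^2 / n = (1.5e10)^2 / 2.86e+17
Step 3: p = 2.25e20 / 2.86e+17 = 7.87e+02 cm^-3

7.87e+02


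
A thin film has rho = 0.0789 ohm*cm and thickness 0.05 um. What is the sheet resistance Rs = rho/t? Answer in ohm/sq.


Step 1: Convert thickness to cm: t = 0.05 um = 5.0000e-06 cm
Step 2: Rs = rho / t = 0.0789 / 5.0000e-06
Step 3: Rs = 15780.0 ohm/sq

15780.0


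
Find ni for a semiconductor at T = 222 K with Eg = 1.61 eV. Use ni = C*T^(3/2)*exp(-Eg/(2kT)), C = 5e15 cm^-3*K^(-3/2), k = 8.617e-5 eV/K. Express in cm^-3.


Step 1: Compute kT = 8.617e-5 * 222 = 0.01912974 eV
Step 2: Exponent = -Eg/(2kT) = -1.61/(2*0.01912974) = -42.08107
Step 3: T^(3/2) = 222^1.5 = 3307.73
Step 4: ni = 5e15 * 3307.73 * exp(-42.08107) = 8.77e+00 cm^-3

8.77e+00


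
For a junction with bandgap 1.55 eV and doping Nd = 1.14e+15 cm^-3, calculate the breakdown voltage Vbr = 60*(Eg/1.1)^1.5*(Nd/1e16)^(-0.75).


Step 1: Eg/1.1 = 1.55/1.1 = 1.409091
Step 2: (Eg/1.1)^1.5 = 1.409091^1.5 = 1.672663
Step 3: (Nd/1e16)^(-0.75) = (0.114)^(-0.75) = 5.097079
Step 4: Vbr = 60 * 1.672663 * 5.097079 = 511.5 V

511.5


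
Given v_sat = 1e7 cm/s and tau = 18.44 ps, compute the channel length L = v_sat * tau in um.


Step 1: tau in seconds = 18.44 ps * 1e-12 = 1.8440e-11 s
Step 2: L = v_sat * tau = 1e7 * 1.8440e-11 = 1.8440e-04 cm
Step 3: L in um = 1.8440e-04 * 1e4 = 1.844 um

1.844


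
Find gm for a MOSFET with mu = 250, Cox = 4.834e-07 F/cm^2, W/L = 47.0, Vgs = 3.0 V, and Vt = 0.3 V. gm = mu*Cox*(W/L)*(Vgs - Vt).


Step 1: Vov = Vgs - Vt = 3.0 - 0.3 = 2.7 V
Step 2: gm = mu * Cox * (W/L) * Vov
Step 3: gm = 250 * 4.834e-07 * 47.0 * 2.7 = 1.53e-02 S

1.53e-02


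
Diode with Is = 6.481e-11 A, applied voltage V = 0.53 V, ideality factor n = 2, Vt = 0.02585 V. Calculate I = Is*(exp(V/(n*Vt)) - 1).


Step 1: V/(n*Vt) = 0.53/(2*0.02585) = 10.2515
Step 2: exp(10.2515) = 2.8325e+04
Step 3: I = 6.481e-11 * (2.8325e+04 - 1) = 1.84e-06 A

1.84e-06


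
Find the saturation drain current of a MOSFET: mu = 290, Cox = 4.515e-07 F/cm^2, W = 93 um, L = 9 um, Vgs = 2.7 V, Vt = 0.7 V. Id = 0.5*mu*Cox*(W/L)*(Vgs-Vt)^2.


Step 1: Overdrive voltage Vov = Vgs - Vt = 2.7 - 0.7 = 2.0 V
Step 2: W/L = 93/9 = 10.3333
Step 3: Id = 0.5 * 290 * 4.515e-07 * 10.3333 * 2.0^2
Step 4: Id = 2.71e-03 A

2.71e-03


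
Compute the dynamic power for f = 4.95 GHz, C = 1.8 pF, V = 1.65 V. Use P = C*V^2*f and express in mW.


Step 1: V^2 = 1.65^2 = 2.7225 V^2
Step 2: P = C*V^2*f = 1.8e-12 F * 2.7225 * 4.95e9 Hz
Step 3: P = 2.4257475e-02 W
Step 4: P = 24.257 mW

24.257


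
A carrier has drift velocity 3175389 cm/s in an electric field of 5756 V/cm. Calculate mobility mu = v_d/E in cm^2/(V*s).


Step 1: mu = v_d / E
Step 2: mu = 3175389 / 5756
Step 3: mu = 551.67 cm^2/(V*s)

551.67


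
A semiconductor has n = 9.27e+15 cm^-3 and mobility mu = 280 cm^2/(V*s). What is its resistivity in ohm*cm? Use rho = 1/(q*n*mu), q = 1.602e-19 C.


Step 1: sigma = q * n * mu = 1.602e-19 * 9.27e+15 * 280 = 4.15815e-01 S/cm
Step 2: rho = 1 / sigma = 1 / 4.15815e-01 = 2.405 ohm*cm

2.405


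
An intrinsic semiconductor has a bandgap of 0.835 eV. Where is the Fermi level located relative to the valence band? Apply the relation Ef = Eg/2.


Step 1: For an intrinsic semiconductor, the Fermi level sits at midgap.
Step 2: Ef = Eg / 2 = 0.835 / 2 = 0.4175 eV

0.4175


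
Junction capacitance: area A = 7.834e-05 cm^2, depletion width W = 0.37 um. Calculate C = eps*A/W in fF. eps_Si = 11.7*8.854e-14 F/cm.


Step 1: eps_Si = 11.7 * 8.854e-14 = 1.035918e-12 F/cm
Step 2: W in cm = 0.37 * 1e-4 = 3.70e-05 cm
Step 3: C = 1.035918e-12 * 7.834e-05 / 3.70e-05 = 2.193346e-12 F
Step 4: C = 2193.35 fF

2193.35


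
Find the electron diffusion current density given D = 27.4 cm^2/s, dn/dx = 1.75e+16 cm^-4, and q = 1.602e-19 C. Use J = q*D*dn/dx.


Step 1: J = q * D * (dn/dx)
Step 2: J = 1.602e-19 * 27.4 * 1.75e+16
Step 3: J = 7.68e-02 A/cm^2

7.68e-02


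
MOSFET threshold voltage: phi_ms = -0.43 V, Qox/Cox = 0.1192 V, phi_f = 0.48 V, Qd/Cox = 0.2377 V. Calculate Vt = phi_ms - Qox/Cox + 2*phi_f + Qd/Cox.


Step 1: Vt = phi_ms - Qox/Cox + 2*phi_f + Qd/Cox
Step 2: Vt = -0.43 - 0.1192 + 2*0.48 + 0.2377
Step 3: Vt = -0.43 - 0.1192 + 0.96 + 0.2377
Step 4: Vt = 0.6485 V

0.6485


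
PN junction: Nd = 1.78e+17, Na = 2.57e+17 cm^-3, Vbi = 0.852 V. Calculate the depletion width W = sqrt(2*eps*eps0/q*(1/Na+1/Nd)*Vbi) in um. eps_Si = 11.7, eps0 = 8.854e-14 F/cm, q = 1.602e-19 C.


Step 1: 1/Na + 1/Nd = 1/2.57e+17 + 1/1.78e+17 = 9.50903e-18
Step 2: 2*eps*eps0/q = 2*11.7*8.854e-14/1.602e-19 = 1.293281e+07
Step 3: W^2 = 1.293281e+07 * 9.50903e-18 * 0.852 = 1.04778e-10
Step 4: W = sqrt(1.04778e-10) = 1.024e-05 cm = 0.1024 um

0.1024


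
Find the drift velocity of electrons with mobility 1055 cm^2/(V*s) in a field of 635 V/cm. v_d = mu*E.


Step 1: v_d = mu * E
Step 2: v_d = 1055 * 635 = 669925
Step 3: v_d = 6.70e+05 cm/s

6.70e+05


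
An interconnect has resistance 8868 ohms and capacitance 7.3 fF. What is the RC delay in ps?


Step 1: tau = R * C
Step 2: tau = 8868 * 7.3 fF = 8868 * 7.3e-15 F
Step 3: tau = 6.47364e-11 s = 64.7364 ps

64.7364


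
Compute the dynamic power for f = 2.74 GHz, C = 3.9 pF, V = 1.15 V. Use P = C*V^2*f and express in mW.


Step 1: V^2 = 1.15^2 = 1.3225 V^2
Step 2: P = C*V^2*f = 3.9e-12 F * 1.3225 * 2.74e9 Hz
Step 3: P = 1.4132235e-02 W
Step 4: P = 14.132 mW

14.132


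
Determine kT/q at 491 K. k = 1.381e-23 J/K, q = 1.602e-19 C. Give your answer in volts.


Step 1: kT = 1.381e-23 * 491 = 6.78071e-21 J
Step 2: Vt = kT/q = 6.78071e-21 / 1.602e-19
Step 3: Vt = 0.04233 V

0.04233


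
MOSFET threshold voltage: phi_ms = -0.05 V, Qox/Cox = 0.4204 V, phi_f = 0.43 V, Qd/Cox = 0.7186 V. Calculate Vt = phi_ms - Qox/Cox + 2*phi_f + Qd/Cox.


Step 1: Vt = phi_ms - Qox/Cox + 2*phi_f + Qd/Cox
Step 2: Vt = -0.05 - 0.4204 + 2*0.43 + 0.7186
Step 3: Vt = -0.05 - 0.4204 + 0.86 + 0.7186
Step 4: Vt = 1.1082 V

1.1082


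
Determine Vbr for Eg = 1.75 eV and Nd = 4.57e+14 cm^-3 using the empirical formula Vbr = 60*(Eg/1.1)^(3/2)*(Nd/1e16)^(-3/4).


Step 1: Eg/1.1 = 1.75/1.1 = 1.590909
Step 2: (Eg/1.1)^1.5 = 1.590909^1.5 = 2.006633
Step 3: (Nd/1e16)^(-0.75) = (0.0457)^(-0.75) = 10.117259
Step 4: Vbr = 60 * 2.006633 * 10.117259 = 1218.1 V

1218.1


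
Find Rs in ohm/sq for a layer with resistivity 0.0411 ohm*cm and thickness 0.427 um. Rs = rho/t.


Step 1: Convert thickness to cm: t = 0.427 um = 4.2700e-05 cm
Step 2: Rs = rho / t = 0.0411 / 4.2700e-05
Step 3: Rs = 962.5 ohm/sq

962.5


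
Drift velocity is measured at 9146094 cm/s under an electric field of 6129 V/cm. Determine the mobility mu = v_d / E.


Step 1: mu = v_d / E
Step 2: mu = 9146094 / 6129
Step 3: mu = 1492.27 cm^2/(V*s)

1492.27


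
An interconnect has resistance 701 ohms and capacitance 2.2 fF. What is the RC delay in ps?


Step 1: tau = R * C
Step 2: tau = 701 * 2.2 fF = 701 * 2.2e-15 F
Step 3: tau = 1.5422e-12 s = 1.5422 ps

1.5422


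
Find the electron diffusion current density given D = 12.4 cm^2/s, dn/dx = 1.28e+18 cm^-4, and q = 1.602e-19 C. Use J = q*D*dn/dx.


Step 1: J = q * D * (dn/dx)
Step 2: J = 1.602e-19 * 12.4 * 1.28e+18
Step 3: J = 2.54e+00 A/cm^2

2.54e+00
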